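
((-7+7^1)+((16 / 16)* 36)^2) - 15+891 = 2172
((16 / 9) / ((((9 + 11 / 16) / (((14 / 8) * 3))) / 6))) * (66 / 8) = 7392 / 155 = 47.69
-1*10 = -10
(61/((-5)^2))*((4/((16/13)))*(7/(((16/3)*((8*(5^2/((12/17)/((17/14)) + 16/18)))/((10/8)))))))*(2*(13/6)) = 17246957/41616000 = 0.41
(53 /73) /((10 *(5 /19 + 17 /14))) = 0.05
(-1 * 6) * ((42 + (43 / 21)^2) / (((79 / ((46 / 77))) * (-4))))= 468533 / 894201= 0.52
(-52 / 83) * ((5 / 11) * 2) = -520 / 913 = -0.57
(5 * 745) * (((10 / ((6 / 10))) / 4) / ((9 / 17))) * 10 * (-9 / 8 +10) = 562009375 / 216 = 2601895.25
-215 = -215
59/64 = 0.92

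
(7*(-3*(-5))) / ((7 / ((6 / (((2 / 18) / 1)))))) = 810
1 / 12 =0.08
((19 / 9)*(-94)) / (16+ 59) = -2.65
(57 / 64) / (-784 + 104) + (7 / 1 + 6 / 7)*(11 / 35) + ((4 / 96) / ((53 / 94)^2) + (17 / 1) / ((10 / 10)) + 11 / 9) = 20.82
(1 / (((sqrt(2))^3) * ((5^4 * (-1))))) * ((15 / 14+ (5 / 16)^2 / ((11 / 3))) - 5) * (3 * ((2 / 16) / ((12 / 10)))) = 15383 * sqrt(2) / 31539200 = 0.00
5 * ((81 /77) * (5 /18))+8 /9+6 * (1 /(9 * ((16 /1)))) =13259 /5544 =2.39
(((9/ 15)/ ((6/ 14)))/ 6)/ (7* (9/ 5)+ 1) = 7/ 408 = 0.02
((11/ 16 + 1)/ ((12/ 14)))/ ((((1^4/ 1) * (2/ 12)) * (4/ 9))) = 1701/ 64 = 26.58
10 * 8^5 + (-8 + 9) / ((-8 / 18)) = 327677.75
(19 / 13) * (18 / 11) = 342 / 143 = 2.39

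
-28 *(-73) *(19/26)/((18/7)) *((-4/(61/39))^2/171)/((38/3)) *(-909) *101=-161028.60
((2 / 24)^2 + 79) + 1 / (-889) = 10114009 / 128016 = 79.01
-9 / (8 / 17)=-153 / 8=-19.12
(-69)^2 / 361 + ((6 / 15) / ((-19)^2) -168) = -14707 / 95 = -154.81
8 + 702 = 710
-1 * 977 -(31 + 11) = -1019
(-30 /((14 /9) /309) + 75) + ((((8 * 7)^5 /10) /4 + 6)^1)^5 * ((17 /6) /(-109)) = -91995938071905261439200637073416686573154 /7153125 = -12860943723464256732435210000000000.00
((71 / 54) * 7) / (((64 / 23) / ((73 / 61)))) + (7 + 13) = 5050783 / 210816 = 23.96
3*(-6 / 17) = -1.06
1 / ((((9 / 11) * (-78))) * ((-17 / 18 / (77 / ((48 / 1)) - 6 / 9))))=55 / 3536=0.02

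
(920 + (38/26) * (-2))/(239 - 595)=-5961/2314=-2.58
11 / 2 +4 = 19 / 2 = 9.50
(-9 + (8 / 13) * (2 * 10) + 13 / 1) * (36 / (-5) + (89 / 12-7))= -21571 / 195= -110.62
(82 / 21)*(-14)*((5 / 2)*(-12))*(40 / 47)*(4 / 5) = 52480 / 47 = 1116.60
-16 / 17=-0.94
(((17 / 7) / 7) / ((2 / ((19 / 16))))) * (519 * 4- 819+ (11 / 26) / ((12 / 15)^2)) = 24141343 / 93184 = 259.07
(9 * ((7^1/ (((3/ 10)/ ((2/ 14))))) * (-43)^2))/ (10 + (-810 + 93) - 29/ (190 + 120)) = -17195700/ 219199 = -78.45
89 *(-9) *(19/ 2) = -15219/ 2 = -7609.50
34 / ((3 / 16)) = 181.33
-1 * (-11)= 11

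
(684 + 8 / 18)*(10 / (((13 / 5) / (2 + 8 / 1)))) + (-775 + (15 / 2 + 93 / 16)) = 25563.10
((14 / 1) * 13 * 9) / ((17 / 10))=16380 / 17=963.53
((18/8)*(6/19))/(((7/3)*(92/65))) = 5265/24472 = 0.22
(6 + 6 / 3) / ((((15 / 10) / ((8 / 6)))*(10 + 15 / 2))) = 128 / 315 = 0.41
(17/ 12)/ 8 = 17/ 96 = 0.18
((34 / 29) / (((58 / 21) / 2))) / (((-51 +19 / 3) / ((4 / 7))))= -612 / 56347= -0.01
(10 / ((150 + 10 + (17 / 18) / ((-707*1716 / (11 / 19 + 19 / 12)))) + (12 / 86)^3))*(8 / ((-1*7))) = -4524195496803840 / 63339811757667961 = -0.07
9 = 9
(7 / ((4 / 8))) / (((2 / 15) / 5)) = 525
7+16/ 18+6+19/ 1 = 296/ 9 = 32.89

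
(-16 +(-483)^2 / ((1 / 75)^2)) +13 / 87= 114165802996 / 87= 1312250609.15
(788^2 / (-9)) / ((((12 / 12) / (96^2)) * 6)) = -317923328 / 3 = -105974442.67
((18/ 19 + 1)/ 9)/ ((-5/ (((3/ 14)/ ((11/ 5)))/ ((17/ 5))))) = -185/ 149226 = -0.00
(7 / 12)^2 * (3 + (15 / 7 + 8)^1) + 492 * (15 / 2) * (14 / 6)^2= 20094.47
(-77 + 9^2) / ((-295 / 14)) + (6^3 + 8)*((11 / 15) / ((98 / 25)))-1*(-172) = 1323964 / 6195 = 213.71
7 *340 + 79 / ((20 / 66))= 26407 / 10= 2640.70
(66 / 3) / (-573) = -22 / 573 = -0.04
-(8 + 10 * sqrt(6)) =-10 * sqrt(6) - 8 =-32.49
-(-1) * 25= 25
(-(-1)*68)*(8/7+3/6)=111.71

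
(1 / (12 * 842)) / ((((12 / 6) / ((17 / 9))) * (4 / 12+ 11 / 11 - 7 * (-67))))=1 / 5031792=0.00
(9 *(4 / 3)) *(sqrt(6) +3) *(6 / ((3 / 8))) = 192 *sqrt(6) +576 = 1046.30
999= 999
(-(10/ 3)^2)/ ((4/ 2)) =-5.56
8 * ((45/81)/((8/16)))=80/9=8.89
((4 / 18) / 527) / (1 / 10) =20 / 4743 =0.00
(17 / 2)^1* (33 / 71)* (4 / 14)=561 / 497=1.13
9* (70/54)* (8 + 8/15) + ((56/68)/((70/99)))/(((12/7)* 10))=3048479/30600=99.62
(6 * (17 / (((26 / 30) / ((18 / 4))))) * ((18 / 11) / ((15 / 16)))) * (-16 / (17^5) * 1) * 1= -124416 / 11943503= -0.01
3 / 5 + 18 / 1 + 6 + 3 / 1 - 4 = 118 / 5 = 23.60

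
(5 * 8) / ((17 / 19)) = 760 / 17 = 44.71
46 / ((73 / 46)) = 2116 / 73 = 28.99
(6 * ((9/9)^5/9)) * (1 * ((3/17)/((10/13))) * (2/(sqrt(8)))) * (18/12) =39 * sqrt(2)/340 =0.16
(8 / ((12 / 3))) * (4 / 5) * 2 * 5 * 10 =160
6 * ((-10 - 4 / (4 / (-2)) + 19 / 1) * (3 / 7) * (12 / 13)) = 2376 / 91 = 26.11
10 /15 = 0.67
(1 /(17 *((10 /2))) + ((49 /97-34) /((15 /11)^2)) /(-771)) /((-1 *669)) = -1116512 /21263813775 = -0.00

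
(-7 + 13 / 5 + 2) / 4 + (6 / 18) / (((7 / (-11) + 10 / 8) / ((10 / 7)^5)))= 17915899 / 6806835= 2.63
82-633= -551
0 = 0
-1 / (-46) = 1 / 46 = 0.02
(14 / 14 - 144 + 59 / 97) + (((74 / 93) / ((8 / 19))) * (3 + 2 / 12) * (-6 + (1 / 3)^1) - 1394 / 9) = -215113037 / 649512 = -331.19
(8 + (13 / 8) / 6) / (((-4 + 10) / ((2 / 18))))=397 / 2592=0.15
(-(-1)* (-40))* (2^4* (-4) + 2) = 2480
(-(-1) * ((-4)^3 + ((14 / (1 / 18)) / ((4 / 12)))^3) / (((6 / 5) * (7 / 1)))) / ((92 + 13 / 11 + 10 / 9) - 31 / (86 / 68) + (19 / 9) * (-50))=-1532807886720 / 1066037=-1437856.18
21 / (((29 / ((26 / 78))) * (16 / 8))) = 7 / 58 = 0.12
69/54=23/18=1.28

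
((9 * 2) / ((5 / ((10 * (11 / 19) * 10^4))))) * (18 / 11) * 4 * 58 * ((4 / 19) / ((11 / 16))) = 96215040000 / 3971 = 24229423.32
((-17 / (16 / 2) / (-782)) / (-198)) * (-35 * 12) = 35 / 6072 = 0.01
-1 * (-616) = 616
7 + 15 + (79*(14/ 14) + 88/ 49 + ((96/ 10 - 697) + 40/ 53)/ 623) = 117523918/ 1155665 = 101.69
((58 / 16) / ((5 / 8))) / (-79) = -29 / 395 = -0.07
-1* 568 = -568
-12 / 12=-1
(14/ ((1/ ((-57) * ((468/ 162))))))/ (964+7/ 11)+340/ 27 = 324784/ 31833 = 10.20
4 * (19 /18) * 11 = 418 /9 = 46.44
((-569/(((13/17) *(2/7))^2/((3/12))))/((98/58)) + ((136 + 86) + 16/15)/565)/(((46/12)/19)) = -767722344629/87846200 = -8739.39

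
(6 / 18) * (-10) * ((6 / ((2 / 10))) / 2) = -50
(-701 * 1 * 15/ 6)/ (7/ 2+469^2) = -3505/ 439929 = -0.01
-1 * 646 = -646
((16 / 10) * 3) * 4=96 / 5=19.20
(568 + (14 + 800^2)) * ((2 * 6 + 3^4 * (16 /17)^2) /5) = 15504646728 /1445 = 10729859.33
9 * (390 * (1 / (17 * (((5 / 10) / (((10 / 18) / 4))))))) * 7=6825 / 17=401.47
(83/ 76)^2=6889/ 5776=1.19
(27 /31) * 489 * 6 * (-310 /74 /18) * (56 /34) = -616140 /629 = -979.55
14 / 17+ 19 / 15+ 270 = 69383 / 255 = 272.09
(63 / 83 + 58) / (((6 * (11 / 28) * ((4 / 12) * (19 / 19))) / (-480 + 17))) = -31612714 / 913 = -34625.10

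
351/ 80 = 4.39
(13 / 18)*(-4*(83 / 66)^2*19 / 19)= -4.57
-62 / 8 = -31 / 4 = -7.75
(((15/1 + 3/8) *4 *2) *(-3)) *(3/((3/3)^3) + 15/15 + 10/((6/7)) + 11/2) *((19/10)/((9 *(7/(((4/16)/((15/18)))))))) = -98933/1400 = -70.67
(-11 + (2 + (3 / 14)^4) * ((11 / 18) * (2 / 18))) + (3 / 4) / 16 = -134639095 / 12446784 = -10.82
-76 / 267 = -0.28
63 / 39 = 21 / 13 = 1.62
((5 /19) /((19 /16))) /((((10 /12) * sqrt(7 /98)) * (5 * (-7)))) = -96 * sqrt(14) /12635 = -0.03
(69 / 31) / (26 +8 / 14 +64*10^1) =483 / 144646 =0.00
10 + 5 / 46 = 465 / 46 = 10.11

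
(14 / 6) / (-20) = -7 / 60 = -0.12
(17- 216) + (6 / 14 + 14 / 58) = -40261 / 203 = -198.33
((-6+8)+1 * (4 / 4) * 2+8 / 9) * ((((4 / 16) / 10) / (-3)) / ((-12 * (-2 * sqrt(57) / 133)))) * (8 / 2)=-77 * sqrt(57) / 4860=-0.12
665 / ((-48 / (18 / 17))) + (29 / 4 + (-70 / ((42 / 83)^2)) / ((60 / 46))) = -5577899 / 25704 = -217.01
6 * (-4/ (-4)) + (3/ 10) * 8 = 42/ 5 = 8.40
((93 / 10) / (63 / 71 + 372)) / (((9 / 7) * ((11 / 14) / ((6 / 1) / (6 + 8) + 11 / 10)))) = 0.04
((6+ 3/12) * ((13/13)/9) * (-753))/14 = -6275/168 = -37.35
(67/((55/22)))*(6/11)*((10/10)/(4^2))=201/220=0.91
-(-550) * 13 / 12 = 3575 / 6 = 595.83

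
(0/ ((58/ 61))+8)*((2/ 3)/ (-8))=-2/ 3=-0.67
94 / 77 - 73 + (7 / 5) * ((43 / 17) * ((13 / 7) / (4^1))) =-1836137 / 26180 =-70.14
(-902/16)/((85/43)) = -19393/680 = -28.52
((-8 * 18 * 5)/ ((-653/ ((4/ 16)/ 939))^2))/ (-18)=5/ 751947539778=0.00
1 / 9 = 0.11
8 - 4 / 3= 20 / 3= 6.67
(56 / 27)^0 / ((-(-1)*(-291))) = -0.00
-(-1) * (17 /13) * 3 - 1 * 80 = -989 /13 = -76.08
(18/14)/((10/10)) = 9/7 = 1.29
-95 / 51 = -1.86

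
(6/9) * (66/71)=44/71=0.62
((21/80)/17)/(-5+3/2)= -3/680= -0.00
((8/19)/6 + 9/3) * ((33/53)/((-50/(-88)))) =3388/1007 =3.36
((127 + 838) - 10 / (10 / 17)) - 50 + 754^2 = 569414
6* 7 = 42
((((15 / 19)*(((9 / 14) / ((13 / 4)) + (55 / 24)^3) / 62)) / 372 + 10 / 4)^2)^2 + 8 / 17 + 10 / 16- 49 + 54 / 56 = -152183332244055401217084039217525070573966860207 / 19382834772046701896288181261654734923074895872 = -7.85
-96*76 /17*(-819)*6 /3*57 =681198336 /17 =40070490.35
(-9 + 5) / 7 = -4 / 7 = -0.57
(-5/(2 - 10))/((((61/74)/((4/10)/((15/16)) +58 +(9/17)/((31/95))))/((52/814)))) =30854707/10608510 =2.91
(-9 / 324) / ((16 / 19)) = -19 / 576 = -0.03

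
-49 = -49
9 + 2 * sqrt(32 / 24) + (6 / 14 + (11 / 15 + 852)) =4 * sqrt(3) / 3 + 90527 / 105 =864.47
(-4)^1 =-4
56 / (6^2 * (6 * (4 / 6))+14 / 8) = 0.38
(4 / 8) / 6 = 0.08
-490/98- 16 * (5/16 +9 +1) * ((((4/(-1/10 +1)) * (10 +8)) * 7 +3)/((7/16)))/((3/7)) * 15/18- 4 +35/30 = -825749/2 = -412874.50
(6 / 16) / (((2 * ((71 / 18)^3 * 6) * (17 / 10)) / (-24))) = -43740 / 6084487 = -0.01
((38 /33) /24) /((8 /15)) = 95 /1056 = 0.09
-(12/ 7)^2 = -2.94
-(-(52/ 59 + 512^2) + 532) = 261612.88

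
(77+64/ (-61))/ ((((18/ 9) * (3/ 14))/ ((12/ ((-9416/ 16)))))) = -259448/ 71797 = -3.61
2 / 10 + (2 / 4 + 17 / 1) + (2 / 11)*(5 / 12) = 2933 / 165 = 17.78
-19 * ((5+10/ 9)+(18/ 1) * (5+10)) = -47215/ 9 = -5246.11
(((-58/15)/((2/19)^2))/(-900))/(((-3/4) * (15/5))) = -10469/60750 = -0.17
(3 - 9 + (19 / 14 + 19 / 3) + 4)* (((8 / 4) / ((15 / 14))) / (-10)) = -1.06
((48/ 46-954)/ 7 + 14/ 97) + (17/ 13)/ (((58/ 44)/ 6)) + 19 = -653760465/ 5887609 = -111.04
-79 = -79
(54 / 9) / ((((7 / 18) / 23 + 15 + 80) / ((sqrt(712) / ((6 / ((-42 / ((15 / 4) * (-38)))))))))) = 23184 * sqrt(178) / 3737015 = 0.08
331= 331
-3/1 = -3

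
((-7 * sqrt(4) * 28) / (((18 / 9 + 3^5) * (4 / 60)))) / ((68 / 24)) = -144 / 17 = -8.47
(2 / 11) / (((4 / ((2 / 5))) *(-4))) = -1 / 220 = -0.00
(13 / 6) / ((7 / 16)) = 104 / 21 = 4.95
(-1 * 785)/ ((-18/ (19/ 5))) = 2983/ 18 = 165.72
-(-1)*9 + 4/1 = 13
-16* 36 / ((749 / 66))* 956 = -36343296 / 749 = -48522.42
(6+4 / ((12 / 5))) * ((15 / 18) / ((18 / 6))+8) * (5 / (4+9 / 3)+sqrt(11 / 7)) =124.89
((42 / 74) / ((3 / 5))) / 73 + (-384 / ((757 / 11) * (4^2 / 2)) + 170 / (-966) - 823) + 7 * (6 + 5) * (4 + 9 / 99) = -502535038732 / 987569331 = -508.86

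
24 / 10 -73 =-353 / 5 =-70.60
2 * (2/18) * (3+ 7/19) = 128/171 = 0.75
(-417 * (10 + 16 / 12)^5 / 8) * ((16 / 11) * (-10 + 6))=50524191488 / 891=56705040.95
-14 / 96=-7 / 48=-0.15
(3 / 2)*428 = 642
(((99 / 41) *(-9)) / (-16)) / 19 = 891 / 12464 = 0.07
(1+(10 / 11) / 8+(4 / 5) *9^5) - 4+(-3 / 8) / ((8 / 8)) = 20783813 / 440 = 47235.94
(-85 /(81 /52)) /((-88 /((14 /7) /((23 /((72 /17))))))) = 520 /2277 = 0.23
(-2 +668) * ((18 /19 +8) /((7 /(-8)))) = -905760 /133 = -6810.23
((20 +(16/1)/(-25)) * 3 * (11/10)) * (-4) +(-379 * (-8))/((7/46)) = 17210392/875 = 19669.02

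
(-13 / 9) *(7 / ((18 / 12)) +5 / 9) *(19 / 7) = -11609 / 567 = -20.47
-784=-784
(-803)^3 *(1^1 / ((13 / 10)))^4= -5177816270000 / 28561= -181289740.21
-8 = -8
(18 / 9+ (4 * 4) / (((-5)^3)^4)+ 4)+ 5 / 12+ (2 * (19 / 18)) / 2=65673828701 / 8789062500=7.47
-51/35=-1.46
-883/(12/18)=-2649/2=-1324.50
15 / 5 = 3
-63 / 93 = -21 / 31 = -0.68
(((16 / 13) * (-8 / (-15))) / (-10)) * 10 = -128 / 195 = -0.66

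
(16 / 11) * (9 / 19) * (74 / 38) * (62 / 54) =18352 / 11913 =1.54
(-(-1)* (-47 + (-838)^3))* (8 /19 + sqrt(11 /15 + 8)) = -196160173* sqrt(1965) /5-4707844152 /19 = -1986871475.50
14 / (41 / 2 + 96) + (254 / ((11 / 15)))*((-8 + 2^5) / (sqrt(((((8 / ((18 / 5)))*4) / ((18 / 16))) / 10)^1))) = 23969018 / 2563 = 9351.94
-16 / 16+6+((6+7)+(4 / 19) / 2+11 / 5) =1929 / 95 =20.31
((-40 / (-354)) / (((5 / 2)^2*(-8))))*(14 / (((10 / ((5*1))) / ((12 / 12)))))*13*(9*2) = -1092 / 295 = -3.70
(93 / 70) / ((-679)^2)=93 / 32272870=0.00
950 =950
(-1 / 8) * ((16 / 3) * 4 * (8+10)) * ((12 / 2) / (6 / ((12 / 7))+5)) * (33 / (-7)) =19008 / 119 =159.73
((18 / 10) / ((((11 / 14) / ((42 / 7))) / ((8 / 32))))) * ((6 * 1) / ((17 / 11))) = 1134 / 85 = 13.34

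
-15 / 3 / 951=-5 / 951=-0.01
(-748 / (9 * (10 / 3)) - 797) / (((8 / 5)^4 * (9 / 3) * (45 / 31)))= -9554975 / 331776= -28.80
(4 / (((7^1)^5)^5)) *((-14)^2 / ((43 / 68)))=1088 / 1176856135623479402749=0.00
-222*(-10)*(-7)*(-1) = 15540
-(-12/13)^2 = -144/169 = -0.85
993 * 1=993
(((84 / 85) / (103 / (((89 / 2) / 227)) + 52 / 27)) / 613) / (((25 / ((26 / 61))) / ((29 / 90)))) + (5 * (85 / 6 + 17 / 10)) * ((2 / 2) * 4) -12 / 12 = 238891839574976159 / 755190219901875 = 316.33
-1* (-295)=295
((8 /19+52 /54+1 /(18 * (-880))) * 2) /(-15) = -1249543 /6771600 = -0.18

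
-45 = -45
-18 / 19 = -0.95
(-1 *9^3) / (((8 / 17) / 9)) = -111537 / 8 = -13942.12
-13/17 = -0.76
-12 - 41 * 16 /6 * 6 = -668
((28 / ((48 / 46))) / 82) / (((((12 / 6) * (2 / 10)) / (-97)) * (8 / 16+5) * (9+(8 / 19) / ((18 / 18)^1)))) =-1483615 / 968748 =-1.53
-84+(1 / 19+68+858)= 15999 / 19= 842.05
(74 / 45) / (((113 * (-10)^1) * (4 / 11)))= -407 / 101700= -0.00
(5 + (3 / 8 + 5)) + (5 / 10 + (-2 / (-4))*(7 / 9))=811 / 72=11.26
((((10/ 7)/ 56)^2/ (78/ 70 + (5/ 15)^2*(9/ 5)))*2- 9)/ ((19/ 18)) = -10223019/ 1199128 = -8.53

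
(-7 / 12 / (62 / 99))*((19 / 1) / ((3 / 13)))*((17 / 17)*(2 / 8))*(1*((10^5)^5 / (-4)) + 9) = 1533790322580645161290317059 / 32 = 47930947580645161290322410.00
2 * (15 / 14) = 15 / 7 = 2.14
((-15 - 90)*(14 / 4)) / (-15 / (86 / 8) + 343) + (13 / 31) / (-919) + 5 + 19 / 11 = 52025743959 / 9206448262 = 5.65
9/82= 0.11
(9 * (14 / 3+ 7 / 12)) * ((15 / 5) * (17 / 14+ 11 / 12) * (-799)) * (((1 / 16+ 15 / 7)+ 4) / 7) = -2683789065 / 12544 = -213950.02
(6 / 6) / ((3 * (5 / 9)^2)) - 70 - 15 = -2098 / 25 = -83.92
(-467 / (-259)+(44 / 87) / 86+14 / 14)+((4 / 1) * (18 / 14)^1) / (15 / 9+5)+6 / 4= 49224943 / 9689190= 5.08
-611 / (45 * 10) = -611 / 450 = -1.36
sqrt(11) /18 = 0.18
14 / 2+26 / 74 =272 / 37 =7.35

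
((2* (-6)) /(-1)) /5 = 12 /5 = 2.40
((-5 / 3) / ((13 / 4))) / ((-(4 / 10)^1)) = 50 / 39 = 1.28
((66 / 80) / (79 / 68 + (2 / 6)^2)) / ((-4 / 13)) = -65637 / 31160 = -2.11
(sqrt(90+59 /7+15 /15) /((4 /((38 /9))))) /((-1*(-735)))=19*sqrt(1218) /46305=0.01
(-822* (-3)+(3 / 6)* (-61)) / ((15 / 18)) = 14613 / 5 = 2922.60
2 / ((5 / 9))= 18 / 5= 3.60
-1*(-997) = 997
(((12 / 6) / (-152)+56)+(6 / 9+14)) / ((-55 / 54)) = -69.37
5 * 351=1755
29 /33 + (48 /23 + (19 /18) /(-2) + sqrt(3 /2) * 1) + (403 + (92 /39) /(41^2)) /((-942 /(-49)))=sqrt(6) /2 + 243750076597 /10416276156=24.63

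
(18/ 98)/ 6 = 0.03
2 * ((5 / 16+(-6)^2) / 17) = 581 / 136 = 4.27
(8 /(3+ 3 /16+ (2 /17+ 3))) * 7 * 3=6528 /245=26.64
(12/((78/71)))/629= 142/8177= 0.02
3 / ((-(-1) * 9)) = 1 / 3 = 0.33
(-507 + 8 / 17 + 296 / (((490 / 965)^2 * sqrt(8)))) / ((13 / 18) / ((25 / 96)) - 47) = 645825 / 56389 - 103365975 * sqrt(2) / 15928234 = 2.28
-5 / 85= -1 / 17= -0.06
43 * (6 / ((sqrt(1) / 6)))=1548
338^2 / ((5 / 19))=2170636 / 5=434127.20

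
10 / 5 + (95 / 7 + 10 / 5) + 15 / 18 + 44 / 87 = 23033 / 1218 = 18.91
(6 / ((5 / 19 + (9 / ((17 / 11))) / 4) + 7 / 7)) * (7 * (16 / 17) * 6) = 102144 / 1171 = 87.23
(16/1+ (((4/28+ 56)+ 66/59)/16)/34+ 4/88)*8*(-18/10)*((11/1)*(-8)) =20466.19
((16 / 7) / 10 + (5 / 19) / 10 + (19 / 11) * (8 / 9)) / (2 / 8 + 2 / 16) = 942884 / 197505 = 4.77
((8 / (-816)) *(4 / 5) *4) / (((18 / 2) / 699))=-2.44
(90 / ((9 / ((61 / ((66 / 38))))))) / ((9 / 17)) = 197030 / 297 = 663.40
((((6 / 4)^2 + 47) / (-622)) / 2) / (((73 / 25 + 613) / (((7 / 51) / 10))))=-0.00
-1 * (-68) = 68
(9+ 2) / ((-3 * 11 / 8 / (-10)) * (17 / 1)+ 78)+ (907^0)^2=7681 / 6801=1.13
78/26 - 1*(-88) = 91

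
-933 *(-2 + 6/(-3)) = 3732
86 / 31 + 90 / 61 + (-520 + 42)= -895862 / 1891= -473.75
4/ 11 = 0.36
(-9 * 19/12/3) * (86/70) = -817/140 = -5.84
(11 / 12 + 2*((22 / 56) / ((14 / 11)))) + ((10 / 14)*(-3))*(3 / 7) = 181 / 294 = 0.62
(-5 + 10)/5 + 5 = 6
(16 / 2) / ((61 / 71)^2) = 40328 / 3721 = 10.84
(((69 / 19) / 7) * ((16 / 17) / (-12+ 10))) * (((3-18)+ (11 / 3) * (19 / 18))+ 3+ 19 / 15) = 10028 / 5985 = 1.68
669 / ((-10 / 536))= -179292 / 5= -35858.40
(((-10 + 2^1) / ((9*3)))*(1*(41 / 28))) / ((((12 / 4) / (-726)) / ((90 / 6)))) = 1574.92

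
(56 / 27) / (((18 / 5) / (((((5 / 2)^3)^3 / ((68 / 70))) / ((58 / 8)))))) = 2392578125 / 7667136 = 312.06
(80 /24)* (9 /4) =15 /2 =7.50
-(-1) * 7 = 7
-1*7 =-7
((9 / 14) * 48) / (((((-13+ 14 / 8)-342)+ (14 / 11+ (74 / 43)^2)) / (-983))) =17274156768 / 198761633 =86.91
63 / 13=4.85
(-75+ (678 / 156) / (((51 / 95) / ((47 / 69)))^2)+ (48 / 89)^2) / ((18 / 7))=-1208806096828267 / 45905465961108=-26.33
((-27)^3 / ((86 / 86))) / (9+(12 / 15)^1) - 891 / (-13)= -1235736 / 637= -1939.93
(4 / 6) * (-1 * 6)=-4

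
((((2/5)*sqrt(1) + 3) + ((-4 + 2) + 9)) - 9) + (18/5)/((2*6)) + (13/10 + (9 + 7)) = 19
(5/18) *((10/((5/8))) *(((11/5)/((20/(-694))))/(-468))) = 3817/5265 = 0.72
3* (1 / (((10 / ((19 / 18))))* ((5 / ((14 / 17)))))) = 133 / 2550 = 0.05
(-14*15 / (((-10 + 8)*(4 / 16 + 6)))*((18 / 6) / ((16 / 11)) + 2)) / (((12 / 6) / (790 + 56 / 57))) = 2051413 / 76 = 26992.28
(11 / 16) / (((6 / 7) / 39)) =1001 / 32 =31.28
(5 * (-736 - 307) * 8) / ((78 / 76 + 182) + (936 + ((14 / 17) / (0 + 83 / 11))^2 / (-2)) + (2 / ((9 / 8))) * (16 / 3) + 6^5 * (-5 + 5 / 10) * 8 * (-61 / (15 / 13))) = -426104079735600 / 151162890889766641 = -0.00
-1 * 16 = -16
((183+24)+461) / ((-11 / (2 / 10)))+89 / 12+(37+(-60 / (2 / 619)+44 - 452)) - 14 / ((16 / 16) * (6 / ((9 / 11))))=-18947.64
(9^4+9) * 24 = 157680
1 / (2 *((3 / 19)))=19 / 6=3.17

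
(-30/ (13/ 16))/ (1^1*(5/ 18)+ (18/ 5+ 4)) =-43200/ 9217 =-4.69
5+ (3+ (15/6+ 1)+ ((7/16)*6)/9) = 283/24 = 11.79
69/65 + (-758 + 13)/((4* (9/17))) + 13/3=-810601/2340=-346.41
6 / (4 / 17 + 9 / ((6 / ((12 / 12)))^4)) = 14688 / 593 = 24.77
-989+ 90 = -899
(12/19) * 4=48/19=2.53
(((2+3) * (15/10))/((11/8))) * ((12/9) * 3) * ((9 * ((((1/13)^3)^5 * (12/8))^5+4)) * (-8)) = -24285953127569572744340630277925653458020803215615558675059241670087288246421437005031060/3864952031297241032808838730572658970460486622855485321551673298190974691994152301127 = -6283.64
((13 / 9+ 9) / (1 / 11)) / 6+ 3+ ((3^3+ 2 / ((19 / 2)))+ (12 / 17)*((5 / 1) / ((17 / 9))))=7594789 / 148257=51.23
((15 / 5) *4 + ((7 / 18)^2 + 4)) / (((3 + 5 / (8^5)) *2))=21434368 / 7963029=2.69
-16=-16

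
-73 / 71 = -1.03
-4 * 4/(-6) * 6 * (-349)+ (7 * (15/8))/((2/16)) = -5479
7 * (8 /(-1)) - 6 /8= -227 /4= -56.75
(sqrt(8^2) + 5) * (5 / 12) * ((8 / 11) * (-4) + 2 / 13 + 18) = 2725 / 33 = 82.58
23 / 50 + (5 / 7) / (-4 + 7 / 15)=0.26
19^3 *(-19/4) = -130321/4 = -32580.25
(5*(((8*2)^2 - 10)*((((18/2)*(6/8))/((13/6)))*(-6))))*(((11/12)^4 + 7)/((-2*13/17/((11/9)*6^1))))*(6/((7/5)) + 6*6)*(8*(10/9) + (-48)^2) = 374566016659285/4732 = 79155962945.75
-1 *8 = -8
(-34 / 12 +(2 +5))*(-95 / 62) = -2375 / 372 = -6.38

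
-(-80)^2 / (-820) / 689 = 320 / 28249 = 0.01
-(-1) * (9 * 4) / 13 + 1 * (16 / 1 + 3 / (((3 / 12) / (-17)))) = -2408 / 13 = -185.23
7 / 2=3.50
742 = 742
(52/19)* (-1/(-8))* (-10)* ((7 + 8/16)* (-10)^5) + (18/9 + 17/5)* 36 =243768468/95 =2565983.87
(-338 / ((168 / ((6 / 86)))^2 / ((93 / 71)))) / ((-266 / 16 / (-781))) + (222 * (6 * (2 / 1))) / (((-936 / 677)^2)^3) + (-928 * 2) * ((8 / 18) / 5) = 121793903720351968741557581 / 562700411158799819243520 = 216.45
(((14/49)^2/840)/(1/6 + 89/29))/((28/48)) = 348/6758815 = 0.00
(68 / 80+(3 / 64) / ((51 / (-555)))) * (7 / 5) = 12943 / 27200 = 0.48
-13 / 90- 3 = -3.14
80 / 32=5 / 2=2.50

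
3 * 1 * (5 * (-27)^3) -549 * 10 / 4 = -593235 / 2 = -296617.50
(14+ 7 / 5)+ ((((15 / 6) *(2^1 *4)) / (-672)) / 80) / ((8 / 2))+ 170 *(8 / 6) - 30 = 3800233 / 17920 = 212.07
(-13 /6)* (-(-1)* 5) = -65 /6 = -10.83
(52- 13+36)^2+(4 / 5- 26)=27999 / 5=5599.80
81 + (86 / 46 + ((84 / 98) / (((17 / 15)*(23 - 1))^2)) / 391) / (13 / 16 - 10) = 1136757804403 / 14069392491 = 80.80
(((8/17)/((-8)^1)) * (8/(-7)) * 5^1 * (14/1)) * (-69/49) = -6.63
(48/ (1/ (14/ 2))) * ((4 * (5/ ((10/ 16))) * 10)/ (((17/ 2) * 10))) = 1264.94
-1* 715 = -715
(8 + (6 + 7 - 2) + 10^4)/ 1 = 10019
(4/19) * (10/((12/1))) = 10/57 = 0.18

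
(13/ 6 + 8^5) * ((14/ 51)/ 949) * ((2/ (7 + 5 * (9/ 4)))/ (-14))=-0.07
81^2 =6561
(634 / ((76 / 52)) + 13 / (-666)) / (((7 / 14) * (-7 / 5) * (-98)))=27444625 / 4340322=6.32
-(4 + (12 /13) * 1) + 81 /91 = -367 /91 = -4.03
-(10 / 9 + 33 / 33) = -19 / 9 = -2.11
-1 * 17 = -17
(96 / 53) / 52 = 24 / 689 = 0.03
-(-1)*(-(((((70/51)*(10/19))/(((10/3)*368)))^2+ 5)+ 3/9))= -5.33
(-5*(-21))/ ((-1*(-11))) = 105/ 11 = 9.55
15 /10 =3 /2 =1.50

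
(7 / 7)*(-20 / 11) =-20 / 11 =-1.82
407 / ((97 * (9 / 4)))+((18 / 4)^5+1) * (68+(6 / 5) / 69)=201723431063 / 1606320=125581.10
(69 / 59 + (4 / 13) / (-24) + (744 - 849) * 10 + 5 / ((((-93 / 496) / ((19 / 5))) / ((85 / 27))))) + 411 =-118893145 / 124254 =-956.86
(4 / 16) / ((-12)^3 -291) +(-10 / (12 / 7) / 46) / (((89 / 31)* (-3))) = 181016 / 12398679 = 0.01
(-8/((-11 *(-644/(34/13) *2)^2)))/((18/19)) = 0.00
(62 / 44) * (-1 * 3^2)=-279 / 22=-12.68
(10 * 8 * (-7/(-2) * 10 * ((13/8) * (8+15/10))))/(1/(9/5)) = 77805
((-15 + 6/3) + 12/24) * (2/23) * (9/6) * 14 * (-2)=1050/23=45.65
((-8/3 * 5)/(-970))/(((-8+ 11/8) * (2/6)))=-32/5141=-0.01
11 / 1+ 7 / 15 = 172 / 15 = 11.47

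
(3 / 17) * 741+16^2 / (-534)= 591365 / 4539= 130.29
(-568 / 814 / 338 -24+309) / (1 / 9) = 176427117 / 68783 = 2564.98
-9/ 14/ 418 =-9/ 5852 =-0.00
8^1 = 8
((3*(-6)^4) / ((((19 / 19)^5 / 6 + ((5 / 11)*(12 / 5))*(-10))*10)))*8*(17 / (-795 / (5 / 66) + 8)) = 8724672 / 18586435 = 0.47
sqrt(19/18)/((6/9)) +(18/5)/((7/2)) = 36/35 +sqrt(38)/4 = 2.57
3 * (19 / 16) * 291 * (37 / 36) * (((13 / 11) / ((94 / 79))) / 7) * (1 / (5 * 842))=70032157 / 1950206720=0.04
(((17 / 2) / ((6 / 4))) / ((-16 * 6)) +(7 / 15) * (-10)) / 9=-1361 / 2592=-0.53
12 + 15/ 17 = 219/ 17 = 12.88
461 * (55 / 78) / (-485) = -5071 / 7566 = -0.67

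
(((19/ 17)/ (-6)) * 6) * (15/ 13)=-285/ 221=-1.29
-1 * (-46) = 46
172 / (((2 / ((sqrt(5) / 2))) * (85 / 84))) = 3612 * sqrt(5) / 85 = 95.02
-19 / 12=-1.58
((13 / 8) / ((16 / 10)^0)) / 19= 13 / 152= 0.09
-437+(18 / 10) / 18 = -4369 / 10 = -436.90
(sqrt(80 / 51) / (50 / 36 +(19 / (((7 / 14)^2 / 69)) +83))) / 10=12 * sqrt(255) / 8152435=0.00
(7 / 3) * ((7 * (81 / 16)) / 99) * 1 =147 / 176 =0.84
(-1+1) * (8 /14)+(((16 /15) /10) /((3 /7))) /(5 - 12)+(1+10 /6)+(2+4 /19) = 4.84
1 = 1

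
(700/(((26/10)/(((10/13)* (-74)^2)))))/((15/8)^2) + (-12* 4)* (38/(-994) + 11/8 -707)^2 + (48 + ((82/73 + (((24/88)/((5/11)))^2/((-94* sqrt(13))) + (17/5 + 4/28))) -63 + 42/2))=-12933906034197249839/548523005940 -9* sqrt(13)/30550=-23579514.25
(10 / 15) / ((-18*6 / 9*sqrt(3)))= -sqrt(3) / 54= -0.03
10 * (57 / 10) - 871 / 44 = 1637 / 44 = 37.20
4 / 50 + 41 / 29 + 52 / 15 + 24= 28.96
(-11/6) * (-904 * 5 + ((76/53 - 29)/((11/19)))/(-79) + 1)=104051912/12561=8283.73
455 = 455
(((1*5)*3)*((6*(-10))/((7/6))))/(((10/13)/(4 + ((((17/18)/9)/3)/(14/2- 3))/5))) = -505661/126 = -4013.18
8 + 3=11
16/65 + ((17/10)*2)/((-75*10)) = 11779/48750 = 0.24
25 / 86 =0.29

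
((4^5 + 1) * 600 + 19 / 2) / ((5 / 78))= 47970741 / 5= 9594148.20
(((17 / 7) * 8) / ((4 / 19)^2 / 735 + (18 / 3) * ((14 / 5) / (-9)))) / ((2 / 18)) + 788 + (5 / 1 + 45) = 30720464 / 41273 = 744.32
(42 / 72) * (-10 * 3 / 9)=-35 / 18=-1.94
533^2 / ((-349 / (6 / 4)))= -852267 / 698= -1221.01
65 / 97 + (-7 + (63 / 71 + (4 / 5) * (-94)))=-2776927 / 34435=-80.64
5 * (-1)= -5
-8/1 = -8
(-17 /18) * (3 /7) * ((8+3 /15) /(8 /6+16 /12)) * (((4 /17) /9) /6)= -41 /7560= -0.01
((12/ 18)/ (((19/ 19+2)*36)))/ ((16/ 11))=11/ 2592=0.00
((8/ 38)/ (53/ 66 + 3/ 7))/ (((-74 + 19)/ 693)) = -116424/ 54055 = -2.15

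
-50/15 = -10/3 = -3.33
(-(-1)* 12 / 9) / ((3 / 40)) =160 / 9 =17.78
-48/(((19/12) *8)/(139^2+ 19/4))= -1391454/19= -73234.42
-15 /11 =-1.36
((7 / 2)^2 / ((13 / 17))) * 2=833 / 26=32.04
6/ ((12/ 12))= 6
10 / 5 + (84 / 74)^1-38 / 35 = 2654 / 1295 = 2.05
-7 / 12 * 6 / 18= -0.19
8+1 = 9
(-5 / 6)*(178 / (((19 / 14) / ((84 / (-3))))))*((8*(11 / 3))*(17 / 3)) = 260962240 / 513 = 508698.32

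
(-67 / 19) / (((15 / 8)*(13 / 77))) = -41272 / 3705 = -11.14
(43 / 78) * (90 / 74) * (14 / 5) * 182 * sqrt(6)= 12642 * sqrt(6) / 37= 836.93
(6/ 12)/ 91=1/ 182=0.01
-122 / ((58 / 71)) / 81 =-4331 / 2349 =-1.84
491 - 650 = -159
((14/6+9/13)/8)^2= 3481/24336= 0.14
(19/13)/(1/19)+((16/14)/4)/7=17715/637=27.81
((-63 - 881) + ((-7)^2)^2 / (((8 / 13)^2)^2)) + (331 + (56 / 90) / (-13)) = 38647391417 / 2396160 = 16128.89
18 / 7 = 2.57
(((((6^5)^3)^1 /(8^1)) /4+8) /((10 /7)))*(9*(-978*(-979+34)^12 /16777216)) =-5739709298157913495638477862777967319705029296875 /2097152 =-2736906670645672557658423000000000000000000.00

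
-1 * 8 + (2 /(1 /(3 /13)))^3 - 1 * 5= -28345 /2197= -12.90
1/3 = 0.33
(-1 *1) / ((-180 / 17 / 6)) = 17 / 30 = 0.57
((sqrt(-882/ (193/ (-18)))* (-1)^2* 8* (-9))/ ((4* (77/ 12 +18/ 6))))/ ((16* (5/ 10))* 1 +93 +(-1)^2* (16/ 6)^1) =-81648* sqrt(193)/ 6782599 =-0.17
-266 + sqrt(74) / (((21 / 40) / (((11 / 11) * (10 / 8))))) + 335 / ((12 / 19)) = 50 * sqrt(74) / 21 + 3173 / 12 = 284.90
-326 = -326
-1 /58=-0.02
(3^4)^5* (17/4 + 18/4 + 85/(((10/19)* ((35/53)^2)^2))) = 2991444693688.30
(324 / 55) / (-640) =-81 / 8800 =-0.01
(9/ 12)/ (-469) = -3/ 1876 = -0.00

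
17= 17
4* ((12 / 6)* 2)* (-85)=-1360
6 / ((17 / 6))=36 / 17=2.12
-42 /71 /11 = -42 /781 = -0.05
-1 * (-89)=89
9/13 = 0.69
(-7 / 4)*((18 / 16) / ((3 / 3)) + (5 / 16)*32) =-19.47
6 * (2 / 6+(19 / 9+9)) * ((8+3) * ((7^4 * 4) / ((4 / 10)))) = 54406660 / 3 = 18135553.33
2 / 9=0.22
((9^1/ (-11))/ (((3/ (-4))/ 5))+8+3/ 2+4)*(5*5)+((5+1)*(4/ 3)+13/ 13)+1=483.86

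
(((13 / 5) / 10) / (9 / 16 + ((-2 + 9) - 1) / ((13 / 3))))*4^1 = 5408 / 10125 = 0.53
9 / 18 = 1 / 2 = 0.50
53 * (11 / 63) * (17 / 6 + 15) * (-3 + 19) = 499048 / 189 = 2640.47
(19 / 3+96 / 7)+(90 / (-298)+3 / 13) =812579 / 40677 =19.98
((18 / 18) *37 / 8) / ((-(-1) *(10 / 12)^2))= 333 / 50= 6.66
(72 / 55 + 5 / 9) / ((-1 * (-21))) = 923 / 10395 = 0.09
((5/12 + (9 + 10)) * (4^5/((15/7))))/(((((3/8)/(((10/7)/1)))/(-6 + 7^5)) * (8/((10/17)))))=20042920960/459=43666494.47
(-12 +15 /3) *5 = -35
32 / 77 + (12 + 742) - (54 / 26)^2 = 9761077 / 13013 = 750.10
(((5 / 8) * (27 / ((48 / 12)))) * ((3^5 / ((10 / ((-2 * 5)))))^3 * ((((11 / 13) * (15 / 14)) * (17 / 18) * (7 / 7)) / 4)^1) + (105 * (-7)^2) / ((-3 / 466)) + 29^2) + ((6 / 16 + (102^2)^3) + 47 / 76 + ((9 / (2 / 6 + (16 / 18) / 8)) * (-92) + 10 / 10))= 996920850069331093 / 885248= 1126148661244.45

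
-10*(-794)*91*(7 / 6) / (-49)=-51610 / 3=-17203.33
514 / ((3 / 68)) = 34952 / 3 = 11650.67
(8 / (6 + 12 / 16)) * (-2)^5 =-1024 / 27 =-37.93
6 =6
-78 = -78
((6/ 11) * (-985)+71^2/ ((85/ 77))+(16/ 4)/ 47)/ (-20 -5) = -177070459/ 1098625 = -161.17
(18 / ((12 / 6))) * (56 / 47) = 504 / 47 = 10.72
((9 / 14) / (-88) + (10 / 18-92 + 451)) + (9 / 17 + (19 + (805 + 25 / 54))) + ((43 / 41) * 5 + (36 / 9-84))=25730363149 / 23185008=1109.78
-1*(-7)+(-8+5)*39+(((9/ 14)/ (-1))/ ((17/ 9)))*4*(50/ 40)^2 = -106745/ 952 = -112.13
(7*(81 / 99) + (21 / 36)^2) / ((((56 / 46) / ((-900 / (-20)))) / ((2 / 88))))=157895 / 30976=5.10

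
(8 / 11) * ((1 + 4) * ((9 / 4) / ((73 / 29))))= 2610 / 803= 3.25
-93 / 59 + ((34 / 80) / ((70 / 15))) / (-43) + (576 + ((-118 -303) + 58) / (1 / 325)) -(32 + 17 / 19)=-3169961594851 / 26993680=-117433.47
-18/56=-9/28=-0.32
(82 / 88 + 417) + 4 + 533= 42017 / 44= 954.93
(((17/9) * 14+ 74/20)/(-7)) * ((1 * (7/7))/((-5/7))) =2713/450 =6.03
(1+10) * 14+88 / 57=8866 / 57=155.54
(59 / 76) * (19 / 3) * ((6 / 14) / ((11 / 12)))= 177 / 77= 2.30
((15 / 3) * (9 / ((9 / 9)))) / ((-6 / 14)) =-105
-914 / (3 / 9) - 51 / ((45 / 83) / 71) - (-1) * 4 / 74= -5228477 / 555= -9420.68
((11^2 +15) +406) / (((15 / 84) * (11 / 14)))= 212464 / 55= 3862.98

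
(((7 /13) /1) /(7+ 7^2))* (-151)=-151 /104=-1.45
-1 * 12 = -12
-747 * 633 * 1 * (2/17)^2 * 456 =-862480224/289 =-2984360.64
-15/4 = -3.75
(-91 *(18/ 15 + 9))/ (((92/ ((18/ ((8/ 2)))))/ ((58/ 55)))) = -1211301/ 25300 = -47.88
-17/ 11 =-1.55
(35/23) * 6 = 210/23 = 9.13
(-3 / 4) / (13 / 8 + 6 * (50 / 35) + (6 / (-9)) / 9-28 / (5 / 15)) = 1134 / 111703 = 0.01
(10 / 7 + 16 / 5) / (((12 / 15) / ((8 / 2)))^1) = 162 / 7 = 23.14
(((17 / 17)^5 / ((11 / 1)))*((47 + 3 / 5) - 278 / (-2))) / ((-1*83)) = -933 / 4565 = -0.20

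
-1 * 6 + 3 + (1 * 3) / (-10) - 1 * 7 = -103 / 10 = -10.30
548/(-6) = -274/3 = -91.33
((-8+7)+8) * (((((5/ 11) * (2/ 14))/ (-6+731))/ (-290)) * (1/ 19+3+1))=-7/ 798950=-0.00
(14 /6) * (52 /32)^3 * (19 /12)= 292201 /18432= 15.85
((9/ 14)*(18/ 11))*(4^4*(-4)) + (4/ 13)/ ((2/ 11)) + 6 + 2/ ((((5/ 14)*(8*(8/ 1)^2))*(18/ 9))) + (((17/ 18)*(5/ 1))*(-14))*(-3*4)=-1061529059/ 3843840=-276.16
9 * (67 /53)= 603 /53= 11.38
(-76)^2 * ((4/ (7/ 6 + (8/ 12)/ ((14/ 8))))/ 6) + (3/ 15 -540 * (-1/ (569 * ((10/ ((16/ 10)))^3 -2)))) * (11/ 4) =1141124352003/ 458525236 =2488.68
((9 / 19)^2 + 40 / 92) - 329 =-2726214 / 8303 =-328.34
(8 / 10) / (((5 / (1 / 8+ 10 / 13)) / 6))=279 / 325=0.86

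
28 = 28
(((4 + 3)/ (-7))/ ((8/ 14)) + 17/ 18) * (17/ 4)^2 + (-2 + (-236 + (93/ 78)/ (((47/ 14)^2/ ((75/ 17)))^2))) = -2664948327396473/ 10559785833792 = -252.37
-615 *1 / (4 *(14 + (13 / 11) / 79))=-10.97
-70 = -70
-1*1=-1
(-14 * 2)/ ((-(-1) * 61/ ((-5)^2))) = -700/ 61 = -11.48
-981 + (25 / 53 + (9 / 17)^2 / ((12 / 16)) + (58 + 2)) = -14094008 / 15317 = -920.15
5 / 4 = 1.25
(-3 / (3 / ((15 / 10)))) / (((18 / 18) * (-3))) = 1 / 2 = 0.50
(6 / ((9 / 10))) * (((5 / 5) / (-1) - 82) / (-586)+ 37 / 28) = 20005 / 2051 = 9.75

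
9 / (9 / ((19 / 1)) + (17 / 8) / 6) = 8208 / 755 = 10.87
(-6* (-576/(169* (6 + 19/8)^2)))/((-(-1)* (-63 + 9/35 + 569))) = 7741440/13442359879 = 0.00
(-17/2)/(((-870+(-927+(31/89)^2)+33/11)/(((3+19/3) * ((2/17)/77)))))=31684/468907329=0.00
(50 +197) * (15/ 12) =1235/ 4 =308.75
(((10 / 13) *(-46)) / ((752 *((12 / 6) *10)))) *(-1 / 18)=0.00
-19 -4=-23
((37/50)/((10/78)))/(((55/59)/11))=85137/1250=68.11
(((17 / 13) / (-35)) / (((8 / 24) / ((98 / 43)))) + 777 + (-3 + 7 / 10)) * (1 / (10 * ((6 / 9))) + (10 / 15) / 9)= 104765309 / 603720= 173.53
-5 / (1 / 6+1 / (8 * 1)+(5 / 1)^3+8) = -0.04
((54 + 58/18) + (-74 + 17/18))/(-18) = 95/108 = 0.88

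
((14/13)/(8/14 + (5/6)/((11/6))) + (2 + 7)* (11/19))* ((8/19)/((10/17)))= 1661308/370747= 4.48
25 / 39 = 0.64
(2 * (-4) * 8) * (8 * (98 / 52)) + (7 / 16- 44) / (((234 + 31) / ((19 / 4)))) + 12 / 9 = -964.37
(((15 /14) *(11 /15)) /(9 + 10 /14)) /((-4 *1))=-11 /544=-0.02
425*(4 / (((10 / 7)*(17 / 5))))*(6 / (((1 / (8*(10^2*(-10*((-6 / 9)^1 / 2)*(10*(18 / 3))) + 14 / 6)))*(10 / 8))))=268831360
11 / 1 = 11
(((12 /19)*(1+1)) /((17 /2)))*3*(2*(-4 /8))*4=-576 /323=-1.78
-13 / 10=-1.30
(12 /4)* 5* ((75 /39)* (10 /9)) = 32.05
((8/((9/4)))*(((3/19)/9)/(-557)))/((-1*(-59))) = -32/16858719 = -0.00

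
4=4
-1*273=-273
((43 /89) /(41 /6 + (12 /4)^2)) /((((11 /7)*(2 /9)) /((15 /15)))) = 8127 /93005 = 0.09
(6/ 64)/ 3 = 1/ 32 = 0.03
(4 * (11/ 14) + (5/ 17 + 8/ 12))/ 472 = 1465/ 168504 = 0.01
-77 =-77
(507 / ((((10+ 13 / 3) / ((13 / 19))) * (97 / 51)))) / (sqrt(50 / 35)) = 1008423 * sqrt(70) / 792490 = 10.65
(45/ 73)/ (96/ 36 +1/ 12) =180/ 803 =0.22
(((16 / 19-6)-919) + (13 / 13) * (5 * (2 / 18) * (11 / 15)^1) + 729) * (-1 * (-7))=-699349 / 513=-1363.25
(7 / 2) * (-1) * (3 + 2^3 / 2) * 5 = -122.50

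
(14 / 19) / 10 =7 / 95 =0.07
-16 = -16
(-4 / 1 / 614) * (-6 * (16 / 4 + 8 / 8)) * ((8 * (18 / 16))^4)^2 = 2582803260 / 307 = 8413039.93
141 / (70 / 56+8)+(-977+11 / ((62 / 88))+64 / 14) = -7559885 / 8029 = -941.57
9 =9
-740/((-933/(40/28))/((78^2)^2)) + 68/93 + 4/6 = 8491254129410/202461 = 41940196.53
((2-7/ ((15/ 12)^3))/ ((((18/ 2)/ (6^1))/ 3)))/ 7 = -396/ 875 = -0.45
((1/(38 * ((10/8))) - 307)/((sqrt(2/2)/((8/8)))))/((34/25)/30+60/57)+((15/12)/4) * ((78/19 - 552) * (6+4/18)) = -599723500/445911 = -1344.94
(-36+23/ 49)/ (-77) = 1741/ 3773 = 0.46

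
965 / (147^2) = 965 / 21609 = 0.04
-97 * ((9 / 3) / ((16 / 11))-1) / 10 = -1649 / 160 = -10.31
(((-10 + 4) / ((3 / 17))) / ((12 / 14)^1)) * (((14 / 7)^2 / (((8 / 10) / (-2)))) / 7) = 170 / 3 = 56.67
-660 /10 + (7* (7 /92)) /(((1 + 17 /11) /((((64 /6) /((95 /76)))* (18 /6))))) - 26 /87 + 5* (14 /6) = -493003 /10005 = -49.28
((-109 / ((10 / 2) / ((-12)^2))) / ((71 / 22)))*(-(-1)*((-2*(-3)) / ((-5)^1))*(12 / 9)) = 2762496 / 1775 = 1556.34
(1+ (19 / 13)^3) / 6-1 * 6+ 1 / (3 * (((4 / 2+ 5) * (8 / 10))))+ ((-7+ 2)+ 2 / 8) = -307687 / 30758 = -10.00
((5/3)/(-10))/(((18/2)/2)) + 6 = 161/27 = 5.96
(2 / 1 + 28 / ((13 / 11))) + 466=6392 / 13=491.69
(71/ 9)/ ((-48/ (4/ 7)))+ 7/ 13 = 4369/ 9828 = 0.44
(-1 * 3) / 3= -1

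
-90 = -90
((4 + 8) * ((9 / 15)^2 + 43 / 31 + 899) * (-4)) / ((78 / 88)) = -491447616 / 10075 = -48778.92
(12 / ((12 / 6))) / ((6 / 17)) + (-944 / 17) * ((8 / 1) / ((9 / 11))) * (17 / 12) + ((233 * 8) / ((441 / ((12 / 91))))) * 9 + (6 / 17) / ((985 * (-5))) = -7531390581233 / 10079903925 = -747.17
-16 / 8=-2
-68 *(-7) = 476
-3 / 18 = -1 / 6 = -0.17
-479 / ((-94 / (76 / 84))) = 9101 / 1974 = 4.61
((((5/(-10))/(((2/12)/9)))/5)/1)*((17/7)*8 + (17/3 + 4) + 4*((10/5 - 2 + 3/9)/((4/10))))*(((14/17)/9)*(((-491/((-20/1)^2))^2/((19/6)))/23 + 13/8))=-39180138483/1485800000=-26.37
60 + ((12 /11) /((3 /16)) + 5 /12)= 8743 /132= 66.23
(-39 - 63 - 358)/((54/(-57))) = 4370/9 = 485.56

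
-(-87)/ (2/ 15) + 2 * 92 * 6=3513/ 2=1756.50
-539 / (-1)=539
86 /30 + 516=7783 /15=518.87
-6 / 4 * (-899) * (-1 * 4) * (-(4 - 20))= -86304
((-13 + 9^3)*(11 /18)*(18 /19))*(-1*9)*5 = -18653.68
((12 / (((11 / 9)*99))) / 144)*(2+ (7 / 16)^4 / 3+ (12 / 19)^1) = 9876019 / 5424021504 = 0.00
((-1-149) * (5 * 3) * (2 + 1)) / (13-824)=6750 / 811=8.32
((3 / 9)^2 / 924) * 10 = 5 / 4158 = 0.00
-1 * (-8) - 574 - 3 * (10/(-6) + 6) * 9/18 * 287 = -4863/2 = -2431.50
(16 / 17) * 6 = 96 / 17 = 5.65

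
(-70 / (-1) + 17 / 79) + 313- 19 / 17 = 513157 / 1343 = 382.10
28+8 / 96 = 337 / 12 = 28.08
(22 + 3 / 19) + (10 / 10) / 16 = 6755 / 304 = 22.22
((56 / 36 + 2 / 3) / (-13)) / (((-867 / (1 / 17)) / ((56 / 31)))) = 1120 / 53458353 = 0.00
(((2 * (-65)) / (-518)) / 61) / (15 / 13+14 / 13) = 845 / 458171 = 0.00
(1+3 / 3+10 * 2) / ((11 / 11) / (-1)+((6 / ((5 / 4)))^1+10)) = 110 / 69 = 1.59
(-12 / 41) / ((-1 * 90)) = 2 / 615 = 0.00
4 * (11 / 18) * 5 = 110 / 9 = 12.22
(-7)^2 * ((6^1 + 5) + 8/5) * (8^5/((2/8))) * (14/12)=472055808/5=94411161.60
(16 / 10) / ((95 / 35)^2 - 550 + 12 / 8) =-784 / 265155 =-0.00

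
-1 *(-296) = 296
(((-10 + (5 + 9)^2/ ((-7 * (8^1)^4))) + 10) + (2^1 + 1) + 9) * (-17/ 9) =-208777/ 9216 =-22.65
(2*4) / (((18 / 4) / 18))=32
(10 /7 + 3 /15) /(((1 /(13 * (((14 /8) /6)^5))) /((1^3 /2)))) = 593047 /26542080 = 0.02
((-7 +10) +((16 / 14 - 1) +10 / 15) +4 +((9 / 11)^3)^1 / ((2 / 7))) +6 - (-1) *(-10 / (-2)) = 1158653 / 55902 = 20.73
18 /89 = 0.20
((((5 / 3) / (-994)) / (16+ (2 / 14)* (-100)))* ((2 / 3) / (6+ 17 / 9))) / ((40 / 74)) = -37 / 241968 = -0.00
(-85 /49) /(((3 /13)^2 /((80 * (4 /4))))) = -1149200 /441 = -2605.90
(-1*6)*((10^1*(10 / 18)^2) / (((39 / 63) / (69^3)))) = -127753500 / 13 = -9827192.31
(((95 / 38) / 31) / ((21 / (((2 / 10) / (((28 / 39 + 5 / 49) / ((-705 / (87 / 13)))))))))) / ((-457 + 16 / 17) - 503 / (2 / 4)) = 945217 / 14005623486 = 0.00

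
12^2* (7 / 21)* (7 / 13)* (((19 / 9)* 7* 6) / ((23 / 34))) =1012928 / 299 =3387.72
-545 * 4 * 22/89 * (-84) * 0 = 0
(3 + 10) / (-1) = -13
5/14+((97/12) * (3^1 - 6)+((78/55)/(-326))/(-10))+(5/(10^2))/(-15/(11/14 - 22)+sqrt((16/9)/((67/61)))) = -11028393420903/460975638200+3267 * sqrt(4087)/3672820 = -23.87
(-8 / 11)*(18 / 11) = -144 / 121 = -1.19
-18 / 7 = -2.57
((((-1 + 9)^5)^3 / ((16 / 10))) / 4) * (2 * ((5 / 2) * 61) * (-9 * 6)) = -90544782547353600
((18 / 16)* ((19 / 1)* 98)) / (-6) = -2793 / 8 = -349.12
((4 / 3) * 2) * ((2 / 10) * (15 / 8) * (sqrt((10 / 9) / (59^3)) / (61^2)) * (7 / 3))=7 * sqrt(590) / 116575209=0.00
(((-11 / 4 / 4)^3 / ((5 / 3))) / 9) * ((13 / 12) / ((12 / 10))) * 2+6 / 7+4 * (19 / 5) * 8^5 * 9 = 69404536685147 / 15482880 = 4482663.22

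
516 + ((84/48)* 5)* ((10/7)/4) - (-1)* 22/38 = 78995/152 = 519.70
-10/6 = -5/3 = -1.67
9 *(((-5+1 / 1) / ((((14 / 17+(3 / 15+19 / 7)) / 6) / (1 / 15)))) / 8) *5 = -5355 / 2224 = -2.41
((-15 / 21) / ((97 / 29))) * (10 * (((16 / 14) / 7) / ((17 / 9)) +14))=-17014300 / 565607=-30.08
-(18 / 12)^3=-27 / 8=-3.38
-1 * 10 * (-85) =850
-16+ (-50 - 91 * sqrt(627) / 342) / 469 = -7554 / 469 - 13 * sqrt(627) / 22914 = -16.12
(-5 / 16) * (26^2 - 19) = -3285 / 16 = -205.31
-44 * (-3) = 132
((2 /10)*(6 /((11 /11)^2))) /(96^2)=0.00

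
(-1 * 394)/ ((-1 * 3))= 394/ 3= 131.33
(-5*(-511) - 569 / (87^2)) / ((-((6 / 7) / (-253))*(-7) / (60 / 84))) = -76951.90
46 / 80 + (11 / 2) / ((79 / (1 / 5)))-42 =-130859 / 3160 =-41.41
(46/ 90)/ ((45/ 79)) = 1817/ 2025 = 0.90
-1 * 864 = -864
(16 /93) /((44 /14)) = 0.05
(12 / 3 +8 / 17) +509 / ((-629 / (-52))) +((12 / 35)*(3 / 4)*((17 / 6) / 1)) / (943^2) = 1822604782479 / 39153633470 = 46.55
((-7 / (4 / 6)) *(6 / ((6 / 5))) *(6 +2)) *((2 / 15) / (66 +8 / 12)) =-21 / 25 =-0.84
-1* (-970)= 970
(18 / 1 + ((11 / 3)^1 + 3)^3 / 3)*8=75664 / 81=934.12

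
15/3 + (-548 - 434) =-977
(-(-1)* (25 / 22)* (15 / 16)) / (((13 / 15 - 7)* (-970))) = 1125 / 6282496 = 0.00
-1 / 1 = -1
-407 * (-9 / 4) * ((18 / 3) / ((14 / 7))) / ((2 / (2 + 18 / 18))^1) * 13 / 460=428571 / 3680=116.46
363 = 363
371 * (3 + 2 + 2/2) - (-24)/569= 1266618/569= 2226.04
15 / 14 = 1.07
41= 41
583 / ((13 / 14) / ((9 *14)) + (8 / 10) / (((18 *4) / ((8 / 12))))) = 15426180 / 391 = 39453.15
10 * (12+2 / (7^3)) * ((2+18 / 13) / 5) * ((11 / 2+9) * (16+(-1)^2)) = 89327656 / 4459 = 20033.11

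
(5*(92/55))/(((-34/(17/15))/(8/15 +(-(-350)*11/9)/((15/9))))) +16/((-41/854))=-13698196/33825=-404.97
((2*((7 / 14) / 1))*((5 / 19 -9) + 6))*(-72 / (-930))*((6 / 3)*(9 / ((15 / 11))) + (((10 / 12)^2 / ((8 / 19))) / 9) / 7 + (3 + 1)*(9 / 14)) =-2661581 / 795150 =-3.35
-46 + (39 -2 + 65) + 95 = 151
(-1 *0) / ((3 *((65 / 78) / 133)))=0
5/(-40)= -1/8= -0.12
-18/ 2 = -9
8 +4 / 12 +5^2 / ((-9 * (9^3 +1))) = 10945 / 1314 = 8.33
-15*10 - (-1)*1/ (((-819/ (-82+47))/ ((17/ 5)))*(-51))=-52651/ 351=-150.00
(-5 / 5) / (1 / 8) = -8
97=97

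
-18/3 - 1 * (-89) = 83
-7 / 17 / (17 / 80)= -560 / 289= -1.94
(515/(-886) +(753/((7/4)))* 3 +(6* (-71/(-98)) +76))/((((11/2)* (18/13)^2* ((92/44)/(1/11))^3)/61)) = 613428993671/941284721916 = 0.65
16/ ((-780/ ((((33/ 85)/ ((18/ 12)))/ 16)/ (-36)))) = 11/ 1193400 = 0.00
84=84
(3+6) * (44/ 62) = 198/ 31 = 6.39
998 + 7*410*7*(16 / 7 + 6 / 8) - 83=123805 / 2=61902.50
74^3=405224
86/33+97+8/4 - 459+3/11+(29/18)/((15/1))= -1060331/2970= -357.01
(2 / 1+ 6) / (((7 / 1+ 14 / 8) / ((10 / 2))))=32 / 7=4.57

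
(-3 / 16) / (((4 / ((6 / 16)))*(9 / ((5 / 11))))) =-5 / 5632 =-0.00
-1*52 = -52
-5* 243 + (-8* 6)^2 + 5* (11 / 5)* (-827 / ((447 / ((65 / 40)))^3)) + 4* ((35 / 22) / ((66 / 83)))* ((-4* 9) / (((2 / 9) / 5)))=-29841935726204245 / 5533219524096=-5393.23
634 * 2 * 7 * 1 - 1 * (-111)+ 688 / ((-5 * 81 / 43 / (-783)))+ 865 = 1005716 / 15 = 67047.73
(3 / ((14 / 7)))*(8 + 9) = 51 / 2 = 25.50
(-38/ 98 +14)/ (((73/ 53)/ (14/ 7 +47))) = 35351/ 73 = 484.26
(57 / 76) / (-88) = -3 / 352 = -0.01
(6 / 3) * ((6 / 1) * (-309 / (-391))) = 3708 / 391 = 9.48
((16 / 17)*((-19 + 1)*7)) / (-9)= 13.18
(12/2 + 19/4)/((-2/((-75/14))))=3225/112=28.79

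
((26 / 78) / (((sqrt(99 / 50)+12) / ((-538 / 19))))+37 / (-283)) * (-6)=70885606 / 12727359-5380 * sqrt(22) / 44973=5.01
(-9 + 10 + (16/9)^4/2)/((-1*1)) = -39329/6561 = -5.99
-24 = -24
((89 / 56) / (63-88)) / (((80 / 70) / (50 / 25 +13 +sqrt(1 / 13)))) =-267 / 320-89*sqrt(13) / 20800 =-0.85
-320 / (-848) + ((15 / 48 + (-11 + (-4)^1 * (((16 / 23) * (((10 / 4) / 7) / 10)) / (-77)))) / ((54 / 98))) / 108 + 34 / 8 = 2782582709 / 625610304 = 4.45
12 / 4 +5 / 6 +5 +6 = 89 / 6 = 14.83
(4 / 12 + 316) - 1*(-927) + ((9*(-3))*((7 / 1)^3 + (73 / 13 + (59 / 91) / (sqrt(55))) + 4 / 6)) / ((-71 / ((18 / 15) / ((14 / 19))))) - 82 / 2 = 90801*sqrt(55) / 12437425 + 19641199 / 13845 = 1418.70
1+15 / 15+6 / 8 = 11 / 4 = 2.75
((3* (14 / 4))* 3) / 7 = 9 / 2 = 4.50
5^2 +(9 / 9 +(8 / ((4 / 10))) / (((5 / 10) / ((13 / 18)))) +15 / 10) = 1015 / 18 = 56.39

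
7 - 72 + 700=635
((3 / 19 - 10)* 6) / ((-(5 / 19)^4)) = 7695798 / 625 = 12313.28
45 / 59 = 0.76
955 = 955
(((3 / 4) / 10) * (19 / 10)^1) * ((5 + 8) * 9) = 6669 / 400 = 16.67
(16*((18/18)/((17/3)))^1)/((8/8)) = 48/17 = 2.82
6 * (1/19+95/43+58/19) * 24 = 625248/817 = 765.30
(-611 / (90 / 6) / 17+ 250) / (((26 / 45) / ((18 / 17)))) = 1704753 / 3757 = 453.75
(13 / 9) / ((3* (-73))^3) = -0.00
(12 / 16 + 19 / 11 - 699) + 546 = -6623 / 44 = -150.52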